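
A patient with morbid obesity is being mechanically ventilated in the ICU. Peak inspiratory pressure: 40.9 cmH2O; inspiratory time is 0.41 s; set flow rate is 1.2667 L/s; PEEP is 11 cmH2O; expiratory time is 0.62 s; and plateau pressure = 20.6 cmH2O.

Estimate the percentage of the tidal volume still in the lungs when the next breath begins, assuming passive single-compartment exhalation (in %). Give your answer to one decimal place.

48.9

Vt = flow × Ti = 1.2667 L/s × 0.41 s × 1000 mL/L = 519.35 mL.
R = (PIP − Pplat)/V̇ = (40.9 − 20.6) / 1.2667 = 20.3/1.2667 = 16.026 cmH2O·s/L.
C = Vt/(Pplat − PEEP) = 519.35 / (20.6 − 11) = 519.35/9.6 = 54.099 mL/cmH2O.
τ = R × C = 16.026 × 0.0541 L/cmH2O = 0.867 s.
Fraction remaining at end-expiration = e^(−Te/τ) = e^(−0.62/0.867) = 0.4891 → 48.91%.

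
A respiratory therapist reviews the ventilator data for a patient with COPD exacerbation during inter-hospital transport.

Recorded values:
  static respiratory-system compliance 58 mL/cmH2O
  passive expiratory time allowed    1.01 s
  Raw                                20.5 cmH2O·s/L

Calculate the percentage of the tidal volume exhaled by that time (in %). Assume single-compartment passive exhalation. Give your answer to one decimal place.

57.2

τ = R × C = 20.5 × 58 mL/cmH2O = 20.5 × 0.058 L/cmH2O = 1.189 s.
Passive exhalation: V(t)/V₀ = e^(−t/τ) = e^(−1.01/1.189) = 0.4276.
Fraction exhaled = 1 − 0.4276 = 0.5724 → 57.24%.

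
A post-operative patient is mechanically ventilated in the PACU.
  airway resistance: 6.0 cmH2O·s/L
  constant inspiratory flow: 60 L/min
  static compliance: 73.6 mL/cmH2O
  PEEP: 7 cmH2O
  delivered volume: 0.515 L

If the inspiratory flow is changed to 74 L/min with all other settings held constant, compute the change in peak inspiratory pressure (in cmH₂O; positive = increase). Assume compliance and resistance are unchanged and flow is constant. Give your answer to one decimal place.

1.4

Flow: 60 L/min ÷ 60 = 1 L/s.
New flow: 74 L/min ÷ 60 = 1.2333 L/s.
PIP = Vt/C + R·V̇ + PEEP (constant-flow equation of motion).
Only the resistive term changes: ΔPIP = R × ΔV̇ = 6.0 × (1.2333 − 1) = 6.0 × 0.2333 = 1.4 cmH2O.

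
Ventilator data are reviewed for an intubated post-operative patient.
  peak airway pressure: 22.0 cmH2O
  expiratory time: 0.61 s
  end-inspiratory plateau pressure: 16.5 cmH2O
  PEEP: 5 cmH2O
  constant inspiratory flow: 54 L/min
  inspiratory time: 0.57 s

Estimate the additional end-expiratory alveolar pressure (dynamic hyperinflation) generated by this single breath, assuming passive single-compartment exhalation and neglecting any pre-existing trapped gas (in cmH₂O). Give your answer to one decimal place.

Flow: 54 L/min ÷ 60 = 0.9 L/s.
Vt = flow × Ti = 0.9 L/s × 0.57 s × 1000 mL/L = 513.0 mL.
R = (PIP − Pplat)/V̇ = (22.0 − 16.5) / 0.9 = 5.5/0.9 = 6.111 cmH2O·s/L.
C = Vt/(Pplat − PEEP) = 513.0 / (16.5 − 5) = 513.0/11.5 = 44.609 mL/cmH2O.
τ = R × C = 6.111 × 0.04461 L/cmH2O = 0.2726 s.
Fraction remaining = e^(−Te/τ) = e^(−0.61/0.2726) = 0.1067; trapped volume = 513.0 × 0.1067 = 54.737 mL.
Additional alveolar pressure from trapping ≈ V_trapped / C = 54.737 / 44.609 = 1.227 cmH2O.

1.2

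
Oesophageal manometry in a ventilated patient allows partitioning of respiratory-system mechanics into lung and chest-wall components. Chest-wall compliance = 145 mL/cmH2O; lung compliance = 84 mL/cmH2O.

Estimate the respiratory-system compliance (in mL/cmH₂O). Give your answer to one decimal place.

53.2

Lung and chest wall are elastances in series: 1/Crs = 1/CL + 1/Ccw.
1/Crs = 1/84 + 1/145 = 0.0188.
Crs = 53.191 mL/cmH2O.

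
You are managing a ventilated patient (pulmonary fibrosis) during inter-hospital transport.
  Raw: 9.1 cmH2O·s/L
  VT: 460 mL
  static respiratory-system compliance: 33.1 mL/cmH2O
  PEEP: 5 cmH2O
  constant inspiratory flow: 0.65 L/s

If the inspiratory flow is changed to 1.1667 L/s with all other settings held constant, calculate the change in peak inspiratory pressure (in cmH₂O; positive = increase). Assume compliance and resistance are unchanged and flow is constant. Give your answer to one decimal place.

4.7

PIP = Vt/C + R·V̇ + PEEP (constant-flow equation of motion).
Only the resistive term changes: ΔPIP = R × ΔV̇ = 9.1 × (1.1667 − 0.65) = 9.1 × 0.5167 = 4.702 cmH2O.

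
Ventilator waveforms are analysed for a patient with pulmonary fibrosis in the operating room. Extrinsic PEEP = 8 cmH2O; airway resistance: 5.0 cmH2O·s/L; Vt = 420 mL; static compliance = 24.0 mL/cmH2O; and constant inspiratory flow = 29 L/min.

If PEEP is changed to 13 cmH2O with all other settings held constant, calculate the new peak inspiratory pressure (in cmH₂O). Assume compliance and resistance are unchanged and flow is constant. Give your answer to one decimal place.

Flow: 29 L/min ÷ 60 = 0.4833 L/s.
PIP = Vt/C + R·V̇ + PEEP (constant-flow equation of motion).
Only the baseline term changes: ΔPIP = ΔPEEP = 13 − 8 = 5.0 cmH2O.
Original PIP = 420/24.0 + 5.0×0.4833 + 8 = 27.917 cmH2O; new PIP = 27.917 + (5.0) = 32.917 cmH2O.

32.9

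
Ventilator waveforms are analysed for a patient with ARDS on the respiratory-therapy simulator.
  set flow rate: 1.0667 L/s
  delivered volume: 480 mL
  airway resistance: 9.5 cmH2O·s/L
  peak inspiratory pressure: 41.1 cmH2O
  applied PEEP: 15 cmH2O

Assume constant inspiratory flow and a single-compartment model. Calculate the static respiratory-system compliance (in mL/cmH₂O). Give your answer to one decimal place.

Equation of motion (constant flow): PIP = Vt/C + R·V̇ + PEEP.
Vt/C = PIP − R·V̇ − PEEP = 41.1 − 9.5×1.0667 − 15 = 41.1 − 10.134 − 15 = 15.966 cmH2O.
C = Vt / 15.966 = 480 / 15.966 = 30.064 mL/cmH2O.

30.1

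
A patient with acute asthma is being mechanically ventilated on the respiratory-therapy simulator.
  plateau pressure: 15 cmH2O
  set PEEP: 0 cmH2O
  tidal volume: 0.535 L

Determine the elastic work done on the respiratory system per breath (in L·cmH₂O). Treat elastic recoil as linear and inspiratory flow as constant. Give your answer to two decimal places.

4.01

Elastic work ≈ ½ × (Pplat − PEEP) × Vt = 0.5 × (15 − 0) × 0.535 L = 0.5 × 15.0 × 0.535 = 4.013 L·cmH2O.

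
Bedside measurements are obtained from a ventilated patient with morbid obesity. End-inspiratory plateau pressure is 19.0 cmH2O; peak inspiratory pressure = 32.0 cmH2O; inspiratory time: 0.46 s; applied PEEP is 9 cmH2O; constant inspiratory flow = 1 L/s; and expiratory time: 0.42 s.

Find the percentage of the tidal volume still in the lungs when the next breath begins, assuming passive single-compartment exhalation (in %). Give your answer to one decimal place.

Vt = flow × Ti = 1 L/s × 0.46 s × 1000 mL/L = 460.0 mL.
R = (PIP − Pplat)/V̇ = (32.0 − 19.0) / 1 = 13.0/1 = 13.0 cmH2O·s/L.
C = Vt/(Pplat − PEEP) = 460.0 / (19.0 − 9) = 460.0/10.0 = 46.0 mL/cmH2O.
τ = R × C = 13.0 × 0.046 L/cmH2O = 0.598 s.
Fraction remaining at end-expiration = e^(−Te/τ) = e^(−0.42/0.598) = 0.4954 → 49.54%.

49.5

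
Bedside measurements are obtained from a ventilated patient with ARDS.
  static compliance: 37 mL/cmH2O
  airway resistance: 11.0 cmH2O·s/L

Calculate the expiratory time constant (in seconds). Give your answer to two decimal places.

0.41

τ = R × C = 11.0 × 37 mL/cmH2O = 11.0 × 0.037 L/cmH2O = 0.407 s.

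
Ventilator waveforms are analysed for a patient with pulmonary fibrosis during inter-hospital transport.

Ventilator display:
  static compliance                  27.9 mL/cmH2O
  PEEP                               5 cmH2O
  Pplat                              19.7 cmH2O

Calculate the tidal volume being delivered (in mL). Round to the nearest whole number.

410

Vt = Cstat × (Pplat − PEEP) = 27.9 × (19.7 − 5) = 27.9 × 14.7 = 410.13 mL.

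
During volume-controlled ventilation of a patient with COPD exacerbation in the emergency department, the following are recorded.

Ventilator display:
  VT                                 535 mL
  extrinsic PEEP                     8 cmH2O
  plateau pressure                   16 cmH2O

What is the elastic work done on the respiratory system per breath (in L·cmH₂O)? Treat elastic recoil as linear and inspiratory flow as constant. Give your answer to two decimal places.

2.14

Elastic work ≈ ½ × (Pplat − PEEP) × Vt = 0.5 × (16 − 8) × 0.535 L = 0.5 × 8.0 × 0.535 = 2.14 L·cmH2O.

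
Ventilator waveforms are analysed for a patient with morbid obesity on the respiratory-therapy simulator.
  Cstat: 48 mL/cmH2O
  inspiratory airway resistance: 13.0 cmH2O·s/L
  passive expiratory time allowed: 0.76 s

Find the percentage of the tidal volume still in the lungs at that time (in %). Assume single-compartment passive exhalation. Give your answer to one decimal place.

29.6

τ = R × C = 13.0 × 48 mL/cmH2O = 13.0 × 0.048 L/cmH2O = 0.624 s.
Passive exhalation: V(t)/V₀ = e^(−t/τ) = e^(−0.76/0.624) = 0.2958.
Fraction remaining = 0.2958 → 29.58%.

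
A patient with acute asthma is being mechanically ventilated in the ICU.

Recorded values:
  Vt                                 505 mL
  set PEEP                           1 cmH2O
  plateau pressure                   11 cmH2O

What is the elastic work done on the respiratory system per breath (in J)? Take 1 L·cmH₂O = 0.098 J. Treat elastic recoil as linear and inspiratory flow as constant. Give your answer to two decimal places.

Elastic work ≈ ½ × (Pplat − PEEP) × Vt = 0.5 × (11 − 1) × 0.505 L = 0.5 × 10.0 × 0.505 = 2.525 L·cmH2O.
× 0.098 J/(L·cmH2O) → 0.2475 J.

0.25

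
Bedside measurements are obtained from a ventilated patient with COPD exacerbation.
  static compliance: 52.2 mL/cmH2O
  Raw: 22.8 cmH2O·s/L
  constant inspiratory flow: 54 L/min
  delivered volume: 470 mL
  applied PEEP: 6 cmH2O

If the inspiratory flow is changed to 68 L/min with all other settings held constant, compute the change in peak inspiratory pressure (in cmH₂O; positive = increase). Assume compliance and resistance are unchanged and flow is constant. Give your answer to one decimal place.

Flow: 54 L/min ÷ 60 = 0.9 L/s.
New flow: 68 L/min ÷ 60 = 1.1333 L/s.
PIP = Vt/C + R·V̇ + PEEP (constant-flow equation of motion).
Only the resistive term changes: ΔPIP = R × ΔV̇ = 22.8 × (1.1333 − 0.9) = 22.8 × 0.2333 = 5.319 cmH2O.

5.3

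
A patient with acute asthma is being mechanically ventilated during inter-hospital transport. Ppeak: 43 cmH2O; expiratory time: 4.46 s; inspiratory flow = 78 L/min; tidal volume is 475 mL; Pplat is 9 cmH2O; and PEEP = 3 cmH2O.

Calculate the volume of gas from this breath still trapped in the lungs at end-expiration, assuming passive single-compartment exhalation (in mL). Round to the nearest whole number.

Flow: 78 L/min ÷ 60 = 1.3 L/s.
R = (PIP − Pplat)/V̇ = (43 − 9) / 1.3 = 34.0/1.3 = 26.154 cmH2O·s/L.
C = Vt/(Pplat − PEEP) = 475.0 / (9 − 3) = 475.0/6.0 = 79.167 mL/cmH2O.
τ = R × C = 26.154 × 0.07917 L/cmH2O = 2.071 s.
Fraction remaining = e^(−Te/τ) = e^(−4.46/2.071) = 0.1161.
Trapped volume = 475.0 × 0.1161 = 55.148 mL.

55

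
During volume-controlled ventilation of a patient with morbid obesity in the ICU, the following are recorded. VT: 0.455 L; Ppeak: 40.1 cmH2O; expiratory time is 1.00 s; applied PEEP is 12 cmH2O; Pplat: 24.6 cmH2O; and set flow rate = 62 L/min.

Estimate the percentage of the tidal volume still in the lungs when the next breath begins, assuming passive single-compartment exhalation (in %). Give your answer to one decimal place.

15.8

Flow: 62 L/min ÷ 60 = 1.0333 L/s.
R = (PIP − Pplat)/V̇ = (40.1 − 24.6) / 1.0333 = 15.5/1.0333 = 15.0 cmH2O·s/L.
C = Vt/(Pplat − PEEP) = 455.0 / (24.6 − 12) = 455.0/12.6 = 36.111 mL/cmH2O.
τ = R × C = 15.0 × 0.03611 L/cmH2O = 0.5417 s.
Fraction remaining at end-expiration = e^(−Te/τ) = e^(−1.00/0.5417) = 0.1579 → 15.79%.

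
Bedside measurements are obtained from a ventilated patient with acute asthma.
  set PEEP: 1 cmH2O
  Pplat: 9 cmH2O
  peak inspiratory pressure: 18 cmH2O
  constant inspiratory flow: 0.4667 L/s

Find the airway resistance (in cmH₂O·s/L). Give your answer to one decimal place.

Raw = (PIP − Pplat) / flow = (18 − 9) / 0.4667 = 9.0 / 0.4667 = 19.284 cmH2O·s/L.

19.3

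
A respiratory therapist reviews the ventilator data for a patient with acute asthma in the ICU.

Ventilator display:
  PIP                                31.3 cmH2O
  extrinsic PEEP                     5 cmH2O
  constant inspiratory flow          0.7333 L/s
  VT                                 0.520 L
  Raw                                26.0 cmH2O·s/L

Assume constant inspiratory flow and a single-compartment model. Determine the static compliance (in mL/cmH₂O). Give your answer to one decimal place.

71.9

Equation of motion (constant flow): PIP = Vt/C + R·V̇ + PEEP.
Vt/C = PIP − R·V̇ − PEEP = 31.3 − 26.0×0.7333 − 5 = 31.3 − 19.066 − 5 = 7.234 cmH2O.
C = Vt / 7.234 = 520 / 7.234 = 71.883 mL/cmH2O.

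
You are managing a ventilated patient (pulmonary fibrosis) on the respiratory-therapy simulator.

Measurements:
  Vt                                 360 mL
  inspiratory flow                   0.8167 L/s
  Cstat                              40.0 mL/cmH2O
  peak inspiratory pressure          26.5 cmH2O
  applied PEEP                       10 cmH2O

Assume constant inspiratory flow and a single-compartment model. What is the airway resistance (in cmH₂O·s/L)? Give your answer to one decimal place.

9.2

Equation of motion (constant flow): PIP = Vt/C + R·V̇ + PEEP.
R·V̇ = PIP − Vt/C − PEEP = 26.5 − 360/40.0 − 10 = 26.5 − 9.0 − 10 = 7.5 cmH2O.
R = 7.5 / 0.8167 = 9.183 cmH2O·s/L.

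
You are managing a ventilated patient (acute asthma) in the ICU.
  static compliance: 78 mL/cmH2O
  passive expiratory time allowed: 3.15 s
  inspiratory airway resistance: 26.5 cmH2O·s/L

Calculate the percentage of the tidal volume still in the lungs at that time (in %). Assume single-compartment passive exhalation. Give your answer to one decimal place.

τ = R × C = 26.5 × 78 mL/cmH2O = 26.5 × 0.078 L/cmH2O = 2.067 s.
Passive exhalation: V(t)/V₀ = e^(−t/τ) = e^(−3.15/2.067) = 0.2179.
Fraction remaining = 0.2179 → 21.79%.

21.8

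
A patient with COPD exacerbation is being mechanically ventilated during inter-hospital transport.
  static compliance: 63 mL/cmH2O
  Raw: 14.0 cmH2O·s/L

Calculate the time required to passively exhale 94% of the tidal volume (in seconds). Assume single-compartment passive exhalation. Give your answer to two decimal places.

2.48

τ = R × C = 14.0 × 63 mL/cmH2O = 14.0 × 0.063 L/cmH2O = 0.882 s.
Exhaled fraction f = 1 − e^(−t/τ) → t = −τ·ln(1 − f) = −0.882·ln(0.06) = 2.481 s.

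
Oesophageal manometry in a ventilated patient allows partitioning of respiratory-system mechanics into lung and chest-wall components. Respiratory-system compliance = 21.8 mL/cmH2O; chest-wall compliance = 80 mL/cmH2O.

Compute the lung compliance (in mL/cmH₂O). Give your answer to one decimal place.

1/CL = 1/Crs − 1/Ccw.
1/CL = 1/21.8 − 1/80 = 0.03337.
CL = 29.967 mL/cmH2O.

30.0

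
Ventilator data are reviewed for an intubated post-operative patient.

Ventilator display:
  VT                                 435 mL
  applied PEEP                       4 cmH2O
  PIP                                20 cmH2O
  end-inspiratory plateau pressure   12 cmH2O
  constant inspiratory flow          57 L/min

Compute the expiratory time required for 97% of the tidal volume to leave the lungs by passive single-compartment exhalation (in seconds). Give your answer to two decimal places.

Flow: 57 L/min ÷ 60 = 0.95 L/s.
R = (PIP − Pplat)/V̇ = (20 − 12) / 0.95 = 8.0/0.95 = 8.421 cmH2O·s/L.
C = Vt/(Pplat − PEEP) = 435.0 / (12 − 4) = 435.0/8.0 = 54.375 mL/cmH2O.
τ = R × C = 8.421 × 0.05438 L/cmH2O = 0.4579 s.
t = −τ·ln(1 − 0.97) = −0.4579·ln(0.03) = 1.606 s.

1.61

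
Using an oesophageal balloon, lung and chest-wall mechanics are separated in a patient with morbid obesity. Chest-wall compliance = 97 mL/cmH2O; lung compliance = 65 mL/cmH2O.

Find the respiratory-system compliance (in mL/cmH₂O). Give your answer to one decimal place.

38.9

Lung and chest wall are elastances in series: 1/Crs = 1/CL + 1/Ccw.
1/Crs = 1/65 + 1/97 = 0.02569.
Crs = 38.926 mL/cmH2O.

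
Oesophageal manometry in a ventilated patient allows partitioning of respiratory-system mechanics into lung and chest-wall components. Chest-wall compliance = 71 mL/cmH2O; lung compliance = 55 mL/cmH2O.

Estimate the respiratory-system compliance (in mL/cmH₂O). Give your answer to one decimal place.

31.0

Lung and chest wall are elastances in series: 1/Crs = 1/CL + 1/Ccw.
1/Crs = 1/55 + 1/71 = 0.03227.
Crs = 30.989 mL/cmH2O.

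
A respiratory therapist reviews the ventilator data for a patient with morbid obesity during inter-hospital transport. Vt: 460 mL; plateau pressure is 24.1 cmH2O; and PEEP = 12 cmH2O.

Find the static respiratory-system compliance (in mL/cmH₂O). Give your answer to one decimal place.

38.0

Cstat = Vt / (Pplat − PEEP) = 460 / (24.1 − 12) = 460 / 12.1 = 38.017 mL/cmH2O.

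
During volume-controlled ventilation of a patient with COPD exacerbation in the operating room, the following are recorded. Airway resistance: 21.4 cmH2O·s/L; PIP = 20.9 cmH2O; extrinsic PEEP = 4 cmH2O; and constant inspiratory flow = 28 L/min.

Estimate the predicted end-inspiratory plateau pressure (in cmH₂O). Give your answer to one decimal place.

Flow: 28 L/min ÷ 60 = 0.4667 L/s.
Pplat = PIP − Raw × flow = 20.9 − 21.4 × 0.4667 = 20.9 − 9.987 = 10.913 cmH2O.

10.9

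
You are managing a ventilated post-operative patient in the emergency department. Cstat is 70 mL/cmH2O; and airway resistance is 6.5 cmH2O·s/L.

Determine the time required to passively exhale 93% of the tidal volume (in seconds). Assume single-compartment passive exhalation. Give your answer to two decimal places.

1.21

τ = R × C = 6.5 × 70 mL/cmH2O = 6.5 × 0.070 L/cmH2O = 0.455 s.
Exhaled fraction f = 1 − e^(−t/τ) → t = −τ·ln(1 − f) = −0.455·ln(0.07) = 1.21 s.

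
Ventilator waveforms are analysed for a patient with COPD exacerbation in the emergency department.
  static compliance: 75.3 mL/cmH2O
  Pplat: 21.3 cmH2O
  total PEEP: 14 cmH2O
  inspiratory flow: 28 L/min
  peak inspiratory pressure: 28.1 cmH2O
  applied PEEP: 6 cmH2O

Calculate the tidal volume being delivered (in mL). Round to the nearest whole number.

End-expiratory occlusion gives total PEEP = 14 cmH2O (intrinsic PEEP = 14 − 6 = 8). Use total PEEP for the elastic gradient.
Vt = Cstat × (Pplat − PEEPtotal) = 75.3 × (21.3 − 14) = 75.3 × 7.3 = 549.69 mL.

550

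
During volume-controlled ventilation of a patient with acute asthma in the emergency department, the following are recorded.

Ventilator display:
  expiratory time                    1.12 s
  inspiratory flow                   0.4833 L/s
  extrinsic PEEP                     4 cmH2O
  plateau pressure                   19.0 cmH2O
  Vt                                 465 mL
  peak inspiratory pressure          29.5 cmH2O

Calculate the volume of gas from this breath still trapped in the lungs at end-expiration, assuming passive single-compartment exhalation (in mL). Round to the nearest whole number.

R = (PIP − Pplat)/V̇ = (29.5 − 19.0) / 0.4833 = 10.5/0.4833 = 21.726 cmH2O·s/L.
C = Vt/(Pplat − PEEP) = 465.0 / (19.0 − 4) = 465.0/15.0 = 31.0 mL/cmH2O.
τ = R × C = 21.726 × 0.031 L/cmH2O = 0.6735 s.
Fraction remaining = e^(−Te/τ) = e^(−1.12/0.6735) = 0.1896.
Trapped volume = 465.0 × 0.1896 = 88.164 mL.

88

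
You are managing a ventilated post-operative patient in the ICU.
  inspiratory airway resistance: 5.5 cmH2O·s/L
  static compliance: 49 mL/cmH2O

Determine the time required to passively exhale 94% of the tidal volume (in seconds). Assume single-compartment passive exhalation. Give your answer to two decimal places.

0.76

τ = R × C = 5.5 × 49 mL/cmH2O = 5.5 × 0.049 L/cmH2O = 0.2695 s.
Exhaled fraction f = 1 − e^(−t/τ) → t = −τ·ln(1 − f) = −0.2695·ln(0.06) = 0.7582 s.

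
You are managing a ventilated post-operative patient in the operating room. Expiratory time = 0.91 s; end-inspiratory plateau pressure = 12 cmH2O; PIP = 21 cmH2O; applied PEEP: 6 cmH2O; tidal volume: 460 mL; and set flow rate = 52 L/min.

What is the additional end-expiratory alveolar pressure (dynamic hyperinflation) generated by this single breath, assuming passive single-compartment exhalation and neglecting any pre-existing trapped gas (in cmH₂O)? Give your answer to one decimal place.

1.9

Flow: 52 L/min ÷ 60 = 0.8667 L/s.
R = (PIP − Pplat)/V̇ = (21 − 12) / 0.8667 = 9.0/0.8667 = 10.384 cmH2O·s/L.
C = Vt/(Pplat − PEEP) = 460.0 / (12 − 6) = 460.0/6.0 = 76.667 mL/cmH2O.
τ = R × C = 10.384 × 0.07667 L/cmH2O = 0.7961 s.
Fraction remaining = e^(−Te/τ) = e^(−0.91/0.7961) = 0.3188; trapped volume = 460.0 × 0.3188 = 146.65 mL.
Additional alveolar pressure from trapping ≈ V_trapped / C = 146.65 / 76.667 = 1.913 cmH2O.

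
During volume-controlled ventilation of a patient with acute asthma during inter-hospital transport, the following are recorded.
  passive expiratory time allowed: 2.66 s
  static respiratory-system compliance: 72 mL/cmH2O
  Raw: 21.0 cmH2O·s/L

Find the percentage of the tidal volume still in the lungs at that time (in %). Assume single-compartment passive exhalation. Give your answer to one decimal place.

τ = R × C = 21.0 × 72 mL/cmH2O = 21.0 × 0.072 L/cmH2O = 1.512 s.
Passive exhalation: V(t)/V₀ = e^(−t/τ) = e^(−2.66/1.512) = 0.1722.
Fraction remaining = 0.1722 → 17.22%.

17.2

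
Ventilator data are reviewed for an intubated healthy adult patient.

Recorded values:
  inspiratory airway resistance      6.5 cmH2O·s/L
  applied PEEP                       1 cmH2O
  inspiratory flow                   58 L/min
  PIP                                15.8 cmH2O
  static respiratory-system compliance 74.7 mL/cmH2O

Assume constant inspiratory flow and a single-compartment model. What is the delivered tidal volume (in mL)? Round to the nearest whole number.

Flow: 58 L/min ÷ 60 = 0.9667 L/s.
Equation of motion (constant flow): PIP = Vt/C + R·V̇ + PEEP.
Vt/C = PIP − R·V̇ − PEEP = 15.8 − 6.284 − 1 = 8.516 cmH2O.
Vt = C × 8.516 = 74.7 × 8.516 = 636.15 mL.

636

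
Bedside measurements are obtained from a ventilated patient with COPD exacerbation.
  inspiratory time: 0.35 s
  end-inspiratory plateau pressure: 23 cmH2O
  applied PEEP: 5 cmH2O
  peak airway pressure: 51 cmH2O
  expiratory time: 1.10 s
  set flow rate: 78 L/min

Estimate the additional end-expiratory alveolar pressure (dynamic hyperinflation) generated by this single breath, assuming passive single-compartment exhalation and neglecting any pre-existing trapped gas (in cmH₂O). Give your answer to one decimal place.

Flow: 78 L/min ÷ 60 = 1.3 L/s.
Vt = flow × Ti = 1.3 L/s × 0.35 s × 1000 mL/L = 455.0 mL.
R = (PIP − Pplat)/V̇ = (51 − 23) / 1.3 = 28.0/1.3 = 21.538 cmH2O·s/L.
C = Vt/(Pplat − PEEP) = 455.0 / (23 − 5) = 455.0/18.0 = 25.278 mL/cmH2O.
τ = R × C = 21.538 × 0.02528 L/cmH2O = 0.5445 s.
Fraction remaining = e^(−Te/τ) = e^(−1.10/0.5445) = 0.1326; trapped volume = 455.0 × 0.1326 = 60.333 mL.
Additional alveolar pressure from trapping ≈ V_trapped / C = 60.333 / 25.278 = 2.387 cmH2O.

2.4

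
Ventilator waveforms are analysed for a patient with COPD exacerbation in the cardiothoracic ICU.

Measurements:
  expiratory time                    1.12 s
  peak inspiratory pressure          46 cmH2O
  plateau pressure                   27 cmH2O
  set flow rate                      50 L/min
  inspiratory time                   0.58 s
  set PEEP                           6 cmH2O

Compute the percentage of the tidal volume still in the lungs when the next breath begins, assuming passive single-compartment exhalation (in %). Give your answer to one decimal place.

11.8

Flow: 50 L/min ÷ 60 = 0.8333 L/s.
Vt = flow × Ti = 0.8333 L/s × 0.58 s × 1000 mL/L = 483.31 mL.
R = (PIP − Pplat)/V̇ = (46 − 27) / 0.8333 = 19.0/0.8333 = 22.801 cmH2O·s/L.
C = Vt/(Pplat − PEEP) = 483.31 / (27 − 6) = 483.31/21.0 = 23.015 mL/cmH2O.
τ = R × C = 22.801 × 0.02302 L/cmH2O = 0.5249 s.
Fraction remaining at end-expiration = e^(−Te/τ) = e^(−1.12/0.5249) = 0.1184 → 11.84%.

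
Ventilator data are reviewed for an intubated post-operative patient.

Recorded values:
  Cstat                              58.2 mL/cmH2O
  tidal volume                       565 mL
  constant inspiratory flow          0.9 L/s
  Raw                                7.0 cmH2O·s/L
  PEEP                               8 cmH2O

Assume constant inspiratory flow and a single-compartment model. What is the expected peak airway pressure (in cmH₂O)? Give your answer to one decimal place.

24.0

Equation of motion (constant flow): PIP = Vt/C + R·V̇ + PEEP.
PIP = 565/58.2 + 7.0×0.9 + 8 = 9.708 + 6.3 + 8 = 24.008 cmH2O.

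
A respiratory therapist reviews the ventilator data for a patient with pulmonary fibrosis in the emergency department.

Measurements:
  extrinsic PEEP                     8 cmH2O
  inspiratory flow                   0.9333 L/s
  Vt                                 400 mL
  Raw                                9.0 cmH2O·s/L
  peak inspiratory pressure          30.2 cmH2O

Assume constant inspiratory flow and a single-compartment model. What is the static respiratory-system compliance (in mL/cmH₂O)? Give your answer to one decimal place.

Equation of motion (constant flow): PIP = Vt/C + R·V̇ + PEEP.
Vt/C = PIP − R·V̇ − PEEP = 30.2 − 9.0×0.9333 − 8 = 30.2 − 8.4 − 8 = 13.8 cmH2O.
C = Vt / 13.8 = 400 / 13.8 = 28.986 mL/cmH2O.

29.0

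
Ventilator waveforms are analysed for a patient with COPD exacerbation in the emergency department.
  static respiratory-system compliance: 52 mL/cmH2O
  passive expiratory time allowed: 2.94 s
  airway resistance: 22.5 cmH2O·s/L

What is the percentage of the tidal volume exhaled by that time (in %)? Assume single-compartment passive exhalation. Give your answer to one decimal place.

τ = R × C = 22.5 × 52 mL/cmH2O = 22.5 × 0.052 L/cmH2O = 1.17 s.
Passive exhalation: V(t)/V₀ = e^(−t/τ) = e^(−2.94/1.17) = 0.08104.
Fraction exhaled = 1 − 0.08104 = 0.919 → 91.9%.

91.9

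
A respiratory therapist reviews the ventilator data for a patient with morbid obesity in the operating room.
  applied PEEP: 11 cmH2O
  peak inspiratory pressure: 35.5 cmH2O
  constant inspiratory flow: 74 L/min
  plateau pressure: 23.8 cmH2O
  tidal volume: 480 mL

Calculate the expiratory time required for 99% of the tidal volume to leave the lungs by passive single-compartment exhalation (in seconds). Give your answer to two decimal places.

1.64

Flow: 74 L/min ÷ 60 = 1.2333 L/s.
R = (PIP − Pplat)/V̇ = (35.5 − 23.8) / 1.2333 = 11.7/1.2333 = 9.487 cmH2O·s/L.
C = Vt/(Pplat − PEEP) = 480.0 / (23.8 − 11) = 480.0/12.8 = 37.5 mL/cmH2O.
τ = R × C = 9.487 × 0.0375 L/cmH2O = 0.3558 s.
t = −τ·ln(1 − 0.99) = −0.3558·ln(0.01) = 1.639 s.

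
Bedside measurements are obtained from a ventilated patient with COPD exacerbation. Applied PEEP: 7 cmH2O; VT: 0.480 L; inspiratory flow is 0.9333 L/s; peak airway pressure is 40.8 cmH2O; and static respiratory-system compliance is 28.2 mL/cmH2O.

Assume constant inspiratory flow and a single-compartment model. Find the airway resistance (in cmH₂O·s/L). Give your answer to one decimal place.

18.0

Equation of motion (constant flow): PIP = Vt/C + R·V̇ + PEEP.
R·V̇ = PIP − Vt/C − PEEP = 40.8 − 480/28.2 − 7 = 40.8 − 17.021 − 7 = 16.779 cmH2O.
R = 16.779 / 0.9333 = 17.978 cmH2O·s/L.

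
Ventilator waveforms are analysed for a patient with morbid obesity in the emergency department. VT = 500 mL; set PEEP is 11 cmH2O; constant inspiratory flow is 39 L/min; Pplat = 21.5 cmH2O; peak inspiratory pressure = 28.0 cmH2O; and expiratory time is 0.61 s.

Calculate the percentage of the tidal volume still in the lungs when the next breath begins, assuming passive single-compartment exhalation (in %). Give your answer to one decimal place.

27.8

Flow: 39 L/min ÷ 60 = 0.65 L/s.
R = (PIP − Pplat)/V̇ = (28.0 − 21.5) / 0.65 = 6.5/0.65 = 10.0 cmH2O·s/L.
C = Vt/(Pplat − PEEP) = 500.0 / (21.5 − 11) = 500.0/10.5 = 47.619 mL/cmH2O.
τ = R × C = 10.0 × 0.04762 L/cmH2O = 0.4762 s.
Fraction remaining at end-expiration = e^(−Te/τ) = e^(−0.61/0.4762) = 0.2778 → 27.78%.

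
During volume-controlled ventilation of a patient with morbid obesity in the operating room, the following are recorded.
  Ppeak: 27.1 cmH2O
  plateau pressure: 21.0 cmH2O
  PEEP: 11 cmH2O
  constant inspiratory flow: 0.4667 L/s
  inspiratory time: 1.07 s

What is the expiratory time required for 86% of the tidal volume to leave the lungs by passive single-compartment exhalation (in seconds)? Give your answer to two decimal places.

Vt = flow × Ti = 0.4667 L/s × 1.07 s × 1000 mL/L = 499.37 mL.
R = (PIP − Pplat)/V̇ = (27.1 − 21.0) / 0.4667 = 6.1/0.4667 = 13.07 cmH2O·s/L.
C = Vt/(Pplat − PEEP) = 499.37 / (21.0 − 11) = 499.37/10.0 = 49.937 mL/cmH2O.
τ = R × C = 13.07 × 0.04994 L/cmH2O = 0.6527 s.
t = −τ·ln(1 − 0.86) = −0.6527·ln(0.14) = 1.283 s.

1.28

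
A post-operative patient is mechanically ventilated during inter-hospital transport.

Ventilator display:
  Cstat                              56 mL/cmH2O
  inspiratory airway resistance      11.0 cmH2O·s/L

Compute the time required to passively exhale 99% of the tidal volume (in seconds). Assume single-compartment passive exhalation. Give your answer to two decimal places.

2.84

τ = R × C = 11.0 × 56 mL/cmH2O = 11.0 × 0.056 L/cmH2O = 0.616 s.
Exhaled fraction f = 1 − e^(−t/τ) → t = −τ·ln(1 − f) = −0.616·ln(0.01) = 2.837 s.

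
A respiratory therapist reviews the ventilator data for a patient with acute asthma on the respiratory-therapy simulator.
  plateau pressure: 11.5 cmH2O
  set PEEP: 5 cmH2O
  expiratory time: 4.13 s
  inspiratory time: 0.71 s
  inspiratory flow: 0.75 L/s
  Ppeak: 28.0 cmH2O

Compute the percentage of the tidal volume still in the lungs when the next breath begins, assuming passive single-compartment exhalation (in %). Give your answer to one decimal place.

Vt = flow × Ti = 0.75 L/s × 0.71 s × 1000 mL/L = 532.5 mL.
R = (PIP − Pplat)/V̇ = (28.0 − 11.5) / 0.75 = 16.5/0.75 = 22.0 cmH2O·s/L.
C = Vt/(Pplat − PEEP) = 532.5 / (11.5 − 5) = 532.5/6.5 = 81.923 mL/cmH2O.
τ = R × C = 22.0 × 0.08192 L/cmH2O = 1.802 s.
Fraction remaining at end-expiration = e^(−Te/τ) = e^(−4.13/1.802) = 0.1011 → 10.11%.

10.1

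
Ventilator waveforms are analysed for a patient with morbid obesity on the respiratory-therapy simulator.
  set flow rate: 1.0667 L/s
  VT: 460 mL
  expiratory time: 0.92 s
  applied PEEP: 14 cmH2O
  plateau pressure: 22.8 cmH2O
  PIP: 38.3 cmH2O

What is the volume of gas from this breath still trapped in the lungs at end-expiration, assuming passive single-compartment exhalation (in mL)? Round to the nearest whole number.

137

R = (PIP − Pplat)/V̇ = (38.3 − 22.8) / 1.0667 = 15.5/1.0667 = 14.531 cmH2O·s/L.
C = Vt/(Pplat − PEEP) = 460.0 / (22.8 − 14) = 460.0/8.8 = 52.273 mL/cmH2O.
τ = R × C = 14.531 × 0.05227 L/cmH2O = 0.7595 s.
Fraction remaining = e^(−Te/τ) = e^(−0.92/0.7595) = 0.2978.
Trapped volume = 460.0 × 0.2978 = 136.99 mL.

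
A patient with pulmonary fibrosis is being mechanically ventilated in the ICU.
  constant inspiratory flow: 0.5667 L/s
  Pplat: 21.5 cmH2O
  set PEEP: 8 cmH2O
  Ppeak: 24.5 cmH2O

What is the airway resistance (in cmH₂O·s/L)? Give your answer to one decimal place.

Raw = (PIP − Pplat) / flow = (24.5 − 21.5) / 0.5667 = 3.0 / 0.5667 = 5.294 cmH2O·s/L.

5.3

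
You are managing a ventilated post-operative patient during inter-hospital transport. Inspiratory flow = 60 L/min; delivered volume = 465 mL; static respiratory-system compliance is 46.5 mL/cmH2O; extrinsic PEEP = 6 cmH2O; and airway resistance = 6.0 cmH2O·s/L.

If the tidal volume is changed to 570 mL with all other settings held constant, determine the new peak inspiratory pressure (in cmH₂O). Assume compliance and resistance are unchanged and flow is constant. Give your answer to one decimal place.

Flow: 60 L/min ÷ 60 = 1 L/s.
PIP = Vt/C + R·V̇ + PEEP (constant-flow equation of motion).
Only the elastic term changes: ΔPIP = ΔVt / C = (570 − 465) / 46.5 = 2.258 cmH2O.
Original PIP = 465/46.5 + 6.0×1 + 6 = 22.0 cmH2O; new PIP = 22.0 + (2.258) = 24.258 cmH2O.

24.3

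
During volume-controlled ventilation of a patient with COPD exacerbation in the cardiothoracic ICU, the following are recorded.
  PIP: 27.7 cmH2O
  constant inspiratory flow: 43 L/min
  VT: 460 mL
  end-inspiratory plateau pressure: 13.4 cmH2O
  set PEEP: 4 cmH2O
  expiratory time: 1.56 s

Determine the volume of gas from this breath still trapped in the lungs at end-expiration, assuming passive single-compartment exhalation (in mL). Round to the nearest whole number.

Flow: 43 L/min ÷ 60 = 0.7167 L/s.
R = (PIP − Pplat)/V̇ = (27.7 − 13.4) / 0.7167 = 14.3/0.7167 = 19.953 cmH2O·s/L.
C = Vt/(Pplat − PEEP) = 460.0 / (13.4 − 4) = 460.0/9.4 = 48.936 mL/cmH2O.
τ = R × C = 19.953 × 0.04894 L/cmH2O = 0.9765 s.
Fraction remaining = e^(−Te/τ) = e^(−1.56/0.9765) = 0.2024.
Trapped volume = 460.0 × 0.2024 = 93.104 mL.

93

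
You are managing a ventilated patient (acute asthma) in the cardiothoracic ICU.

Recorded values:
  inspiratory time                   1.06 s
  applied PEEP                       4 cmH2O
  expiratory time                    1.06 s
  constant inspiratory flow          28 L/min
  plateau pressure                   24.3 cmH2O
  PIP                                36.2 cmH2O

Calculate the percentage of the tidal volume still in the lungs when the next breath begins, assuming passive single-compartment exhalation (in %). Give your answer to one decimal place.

18.2

Flow: 28 L/min ÷ 60 = 0.4667 L/s.
Vt = flow × Ti = 0.4667 L/s × 1.06 s × 1000 mL/L = 494.7 mL.
R = (PIP − Pplat)/V̇ = (36.2 − 24.3) / 0.4667 = 11.9/0.4667 = 25.498 cmH2O·s/L.
C = Vt/(Pplat − PEEP) = 494.7 / (24.3 − 4) = 494.7/20.3 = 24.369 mL/cmH2O.
τ = R × C = 25.498 × 0.02437 L/cmH2O = 0.6214 s.
Fraction remaining at end-expiration = e^(−Te/τ) = e^(−1.06/0.6214) = 0.1816 → 18.16%.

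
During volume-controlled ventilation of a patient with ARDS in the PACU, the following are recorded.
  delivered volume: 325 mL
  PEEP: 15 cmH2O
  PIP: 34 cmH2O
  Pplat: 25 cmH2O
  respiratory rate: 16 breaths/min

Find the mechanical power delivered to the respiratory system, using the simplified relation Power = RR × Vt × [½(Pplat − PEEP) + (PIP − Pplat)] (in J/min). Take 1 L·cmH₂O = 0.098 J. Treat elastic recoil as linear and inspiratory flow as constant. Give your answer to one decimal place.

7.1

Per-breath work = Vt × [½(Pplat−PEEP) + (PIP−Pplat)] = 0.325 × [0.5×10.0 + 9.0] = 0.325 × 14.0 = 4.55 L·cmH2O.
Power = 16 × 4.55 = 72.8 L·cmH2O/min.
× 0.098 J/(L·cmH2O) → 7.134 J/min.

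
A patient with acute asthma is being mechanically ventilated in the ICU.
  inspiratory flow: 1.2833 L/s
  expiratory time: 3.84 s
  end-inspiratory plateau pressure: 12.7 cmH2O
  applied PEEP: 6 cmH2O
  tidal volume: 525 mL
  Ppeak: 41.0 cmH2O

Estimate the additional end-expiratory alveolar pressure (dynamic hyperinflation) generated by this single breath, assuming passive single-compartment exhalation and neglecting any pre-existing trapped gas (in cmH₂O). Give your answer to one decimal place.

0.7

R = (PIP − Pplat)/V̇ = (41.0 − 12.7) / 1.2833 = 28.3/1.2833 = 22.053 cmH2O·s/L.
C = Vt/(Pplat − PEEP) = 525.0 / (12.7 − 6) = 525.0/6.7 = 78.358 mL/cmH2O.
τ = R × C = 22.053 × 0.07836 L/cmH2O = 1.728 s.
Fraction remaining = e^(−Te/τ) = e^(−3.84/1.728) = 0.1084; trapped volume = 525.0 × 0.1084 = 56.91 mL.
Additional alveolar pressure from trapping ≈ V_trapped / C = 56.91 / 78.358 = 0.7263 cmH2O.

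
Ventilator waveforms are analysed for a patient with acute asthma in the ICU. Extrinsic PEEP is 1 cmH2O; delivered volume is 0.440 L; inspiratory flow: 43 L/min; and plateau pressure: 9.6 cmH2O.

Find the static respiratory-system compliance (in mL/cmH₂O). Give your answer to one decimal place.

51.2

Cstat = Vt / (Pplat − PEEP) = 440 / (9.6 − 1) = 440 / 8.6 = 51.163 mL/cmH2O.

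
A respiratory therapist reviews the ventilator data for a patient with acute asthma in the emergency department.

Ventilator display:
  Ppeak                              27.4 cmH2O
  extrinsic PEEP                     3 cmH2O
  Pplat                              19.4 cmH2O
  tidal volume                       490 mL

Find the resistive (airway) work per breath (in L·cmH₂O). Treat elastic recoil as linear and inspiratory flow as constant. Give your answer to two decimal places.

3.92

With constant inspiratory flow the resistive pressure is constant at PIP − Pplat = 27.4 − 19.4 = 8.0 cmH2O, so resistive work = 8.0 × 0.490 = 3.92 L·cmH2O.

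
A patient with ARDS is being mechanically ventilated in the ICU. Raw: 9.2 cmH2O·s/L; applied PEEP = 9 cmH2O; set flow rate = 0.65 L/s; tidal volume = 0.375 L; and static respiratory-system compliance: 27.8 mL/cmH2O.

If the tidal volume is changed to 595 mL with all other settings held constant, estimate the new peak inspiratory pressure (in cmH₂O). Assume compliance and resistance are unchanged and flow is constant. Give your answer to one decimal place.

PIP = Vt/C + R·V̇ + PEEP (constant-flow equation of motion).
Only the elastic term changes: ΔPIP = ΔVt / C = (595 − 375) / 27.8 = 7.914 cmH2O.
Original PIP = 375/27.8 + 9.2×0.65 + 9 = 28.469 cmH2O; new PIP = 28.469 + (7.914) = 36.383 cmH2O.

36.4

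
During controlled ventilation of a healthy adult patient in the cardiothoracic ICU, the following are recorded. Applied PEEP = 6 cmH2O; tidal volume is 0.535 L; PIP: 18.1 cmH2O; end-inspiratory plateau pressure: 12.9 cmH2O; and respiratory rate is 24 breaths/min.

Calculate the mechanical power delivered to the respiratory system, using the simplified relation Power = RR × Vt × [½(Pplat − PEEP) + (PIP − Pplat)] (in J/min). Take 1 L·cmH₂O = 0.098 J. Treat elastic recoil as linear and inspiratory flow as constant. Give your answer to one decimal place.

Per-breath work = Vt × [½(Pplat−PEEP) + (PIP−Pplat)] = 0.535 × [0.5×6.9 + 5.2] = 0.535 × 8.65 = 4.628 L·cmH2O.
Power = 24 × 4.628 = 111.07 L·cmH2O/min.
× 0.098 J/(L·cmH2O) → 10.885 J/min.

10.9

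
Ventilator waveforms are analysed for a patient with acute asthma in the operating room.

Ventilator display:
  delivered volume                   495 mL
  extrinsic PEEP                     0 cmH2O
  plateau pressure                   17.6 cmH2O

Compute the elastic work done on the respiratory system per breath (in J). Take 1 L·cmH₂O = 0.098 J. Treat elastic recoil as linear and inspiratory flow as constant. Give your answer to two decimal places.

Elastic work ≈ ½ × (Pplat − PEEP) × Vt = 0.5 × (17.6 − 0) × 0.495 L = 0.5 × 17.6 × 0.495 = 4.356 L·cmH2O.
× 0.098 J/(L·cmH2O) → 0.4269 J.

0.43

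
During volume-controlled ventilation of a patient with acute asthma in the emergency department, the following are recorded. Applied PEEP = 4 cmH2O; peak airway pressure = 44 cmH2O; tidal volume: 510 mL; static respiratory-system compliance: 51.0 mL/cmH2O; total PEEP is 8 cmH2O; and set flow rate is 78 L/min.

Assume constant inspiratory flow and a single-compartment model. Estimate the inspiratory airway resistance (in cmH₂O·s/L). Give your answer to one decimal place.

20.0

Flow: 78 L/min ÷ 60 = 1.3 L/s.
Total PEEP = 8 cmH2O (set 4 + intrinsic 4); this is the baseline alveolar pressure.
Equation of motion (constant flow): PIP = Vt/C + R·V̇ + PEEP.
R·V̇ = PIP − Vt/C − PEEP = 44 − 510/51.0 − 8 = 44 − 10.0 − 8 = 26.0 cmH2O.
R = 26.0 / 1.3 = 20.0 cmH2O·s/L.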